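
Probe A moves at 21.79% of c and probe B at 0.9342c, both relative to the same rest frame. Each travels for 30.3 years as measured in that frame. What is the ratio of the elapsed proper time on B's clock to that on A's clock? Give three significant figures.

τ_B/τ_A = 0.366

A: β = 0.2179; γ = 1/√(1 − 0.2179²) = 1/√0.9525 = 1.025. B: γ = 1/√(1 − 0.9342²) = 1/√0.1273 = 2.803.
τ_A/τ_B = γ_B/γ_A = 2.803/1.025 = 2.736, so τ_B/τ_A = 0.3655.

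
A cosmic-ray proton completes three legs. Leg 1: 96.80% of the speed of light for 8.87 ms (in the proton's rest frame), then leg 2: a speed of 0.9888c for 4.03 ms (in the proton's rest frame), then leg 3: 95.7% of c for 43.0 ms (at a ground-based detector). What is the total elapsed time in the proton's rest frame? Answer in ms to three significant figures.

τ = 25.4 ms

Leg 1: 8.87 ms is already measured in the proton's rest frame.
Leg 2: 4.03 ms is already measured in the proton's rest frame.
Leg 3: β = 0.957; γ = 1/√(1 − 0.957²) = 1/√0.08415 = 3.447; τ_3 = 43.0/3.447 = 12.47 ms.
Total: 8.870 + 4.030 + 12.47 ms.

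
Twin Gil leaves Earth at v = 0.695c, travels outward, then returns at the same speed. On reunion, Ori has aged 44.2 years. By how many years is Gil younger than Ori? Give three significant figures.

γ = 1/√(1 − 0.695²) = 1/√0.5170 = 1.391
Gil's elapsed proper time: τ = 44.2/1.391 = 31.78 years.
Age gap = Δt − τ = 44.2 − 31.78 years.

Δt − τ = 12.4 years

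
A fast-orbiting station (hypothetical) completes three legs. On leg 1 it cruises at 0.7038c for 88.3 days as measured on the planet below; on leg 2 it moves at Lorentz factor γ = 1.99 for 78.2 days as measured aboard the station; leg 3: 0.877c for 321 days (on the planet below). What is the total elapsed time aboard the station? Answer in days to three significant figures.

Leg 1: γ = 1/√(1 − 0.7038²) = 1/√0.5047 = 1.408; τ_1 = 88.3/1.408 = 62.73 days.
Leg 2: 78.2 days is already measured aboard the station.
Leg 3: γ = 1/√(1 − 0.877²) = 1/√0.2309 = 2.081; τ_3 = 321/2.081 = 154.2 days.
Total: 62.73 + 78.20 + 154.2 days.

τ = 295 days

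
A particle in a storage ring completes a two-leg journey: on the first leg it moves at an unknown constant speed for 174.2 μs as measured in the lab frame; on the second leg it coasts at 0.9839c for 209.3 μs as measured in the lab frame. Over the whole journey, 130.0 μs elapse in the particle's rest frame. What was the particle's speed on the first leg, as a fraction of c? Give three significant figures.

Leg 1: speed unknown; τ_1 = 174.2/γ_1.
Leg 2: γ = 1/√(1 − 0.9839²) = 1/√0.03194 = 5.595; τ_2 = 209.3/5.595 = 37.41 μs.
Total proper time: τ_1 + 37.41 = 130.0, so τ_1 = 130.0 − 37.41 = 92.59 μs.
γ_1 = 174.2/92.59 = 1.881; β = √(1 − 1/γ²) = √0.7175.

β = 0.847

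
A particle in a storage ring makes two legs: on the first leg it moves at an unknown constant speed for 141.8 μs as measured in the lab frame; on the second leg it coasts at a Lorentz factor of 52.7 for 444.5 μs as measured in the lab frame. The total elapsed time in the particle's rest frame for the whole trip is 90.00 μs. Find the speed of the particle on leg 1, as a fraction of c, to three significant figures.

β = 0.818

Leg 1: speed unknown; τ_1 = 141.8/γ_1.
Leg 2: γ = 52.7; τ_2 = 444.5/52.70 = 8.435 μs.
Total proper time: τ_1 + 8.435 = 90.00, so τ_1 = 90.00 − 8.435 = 81.57 μs.
γ_1 = 141.8/81.57 = 1.738; β = √(1 − 1/γ²) = √0.6691.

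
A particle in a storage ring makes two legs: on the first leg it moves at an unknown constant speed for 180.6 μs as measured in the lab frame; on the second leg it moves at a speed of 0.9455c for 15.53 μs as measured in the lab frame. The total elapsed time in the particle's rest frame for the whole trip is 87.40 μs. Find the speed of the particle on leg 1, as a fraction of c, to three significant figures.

β = 0.890

Leg 1: speed unknown; τ_1 = 180.6/γ_1.
Leg 2: γ = 1/√(1 − 0.9455²) = 1/√0.1060 = 3.071; τ_2 = 15.53/3.071 = 5.057 μs.
Total proper time: τ_1 + 5.057 = 87.40, so τ_1 = 87.40 − 5.057 = 82.34 μs.
γ_1 = 180.6/82.34 = 2.193; β = √(1 − 1/γ²) = √0.7921.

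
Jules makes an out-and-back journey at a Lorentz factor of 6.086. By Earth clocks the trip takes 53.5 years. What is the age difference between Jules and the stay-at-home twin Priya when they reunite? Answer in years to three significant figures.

Δt − τ = 44.7 years

γ = 6.086
Jules's elapsed proper time: τ = 53.5/6.086 = 8.791 years.
Age gap = Δt − τ = 53.5 − 8.791 years.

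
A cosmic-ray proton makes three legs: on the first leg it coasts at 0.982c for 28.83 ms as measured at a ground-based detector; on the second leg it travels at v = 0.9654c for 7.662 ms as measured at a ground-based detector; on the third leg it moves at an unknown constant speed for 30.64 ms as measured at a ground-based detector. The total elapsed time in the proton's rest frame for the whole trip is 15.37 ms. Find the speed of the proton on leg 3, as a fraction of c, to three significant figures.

β = 0.966

Leg 1: γ = 1/√(1 − 0.982²) = 1/√0.03568 = 5.294; τ_1 = 28.83/5.294 = 5.445 ms.
Leg 2: γ = 1/√(1 − 0.9654²) = 1/√0.06800 = 3.835; τ_2 = 7.662/3.835 = 1.998 ms.
Leg 3: speed unknown; τ_3 = 30.64/γ_3.
Total proper time: 5.445 + 1.998 + τ_3 = 15.37, so τ_3 = 15.37 − 7.443 = 7.927 ms.
γ_3 = 30.64/7.927 = 3.866; β = √(1 − 1/γ²) = √0.9331.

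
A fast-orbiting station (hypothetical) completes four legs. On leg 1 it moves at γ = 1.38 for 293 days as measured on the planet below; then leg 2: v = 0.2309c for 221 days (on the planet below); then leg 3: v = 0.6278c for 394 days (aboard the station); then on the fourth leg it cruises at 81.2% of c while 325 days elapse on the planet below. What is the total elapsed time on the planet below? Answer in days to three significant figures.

Δt = 1350 days

Leg 1: 293 days is already measured on the planet below.
Leg 2: 221 days is already measured on the planet below.
Leg 3: γ = 1/√(1 − 0.6278²) = 1/√0.6059 = 1.285; Δt_3 = 1.285 × 394 = 506.2 days.
Leg 4: 325 days is already measured on the planet below.
Total: 293.0 + 221.0 + 506.2 + 325.0 days.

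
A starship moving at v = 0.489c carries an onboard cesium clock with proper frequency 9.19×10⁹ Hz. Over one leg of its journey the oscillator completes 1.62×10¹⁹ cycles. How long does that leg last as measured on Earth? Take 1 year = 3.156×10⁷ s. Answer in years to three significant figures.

γ = 1/√(1 − 0.489²) = 1/√0.7609 = 1.146
Proper time for N cycles: τ = N/f = 1.62×10¹⁹/(9.19×10⁹) = 1.763×10⁹ s = 55.86 years.
Lab-frame duration Δt = γτ = 1.146 × 55.86 = 64.03 years.

Δt = 64.0 years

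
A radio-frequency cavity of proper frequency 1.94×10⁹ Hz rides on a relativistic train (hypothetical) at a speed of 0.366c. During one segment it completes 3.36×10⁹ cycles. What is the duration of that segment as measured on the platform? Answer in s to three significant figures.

γ = 1/√(1 − 0.366²) = 1/√0.8660 = 1.075
Proper time for N cycles: τ = N/f = 3.36×10⁹/(1.94×10⁹) = 1.732×10⁰ s = 1.732 s.
Lab-frame duration Δt = γτ = 1.075 × 1.732 = 1.861 s.

Δt = 1.86 s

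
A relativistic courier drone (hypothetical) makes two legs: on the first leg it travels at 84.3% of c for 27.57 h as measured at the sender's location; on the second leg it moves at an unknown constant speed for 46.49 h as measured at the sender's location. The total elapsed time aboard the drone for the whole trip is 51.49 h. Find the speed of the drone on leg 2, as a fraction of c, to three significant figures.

Leg 1: β = 0.843; γ = 1/√(1 − 0.843²) = 1/√0.2894 = 1.859; τ_1 = 27.57/1.859 = 14.83 h.
Leg 2: speed unknown; τ_2 = 46.49/γ_2.
Total proper time: 14.83 + τ_2 = 51.49, so τ_2 = 51.49 − 14.83 = 36.66 h.
γ_2 = 46.49/36.66 = 1.268; β = √(1 − 1/γ²) = √0.3782.

β = 0.615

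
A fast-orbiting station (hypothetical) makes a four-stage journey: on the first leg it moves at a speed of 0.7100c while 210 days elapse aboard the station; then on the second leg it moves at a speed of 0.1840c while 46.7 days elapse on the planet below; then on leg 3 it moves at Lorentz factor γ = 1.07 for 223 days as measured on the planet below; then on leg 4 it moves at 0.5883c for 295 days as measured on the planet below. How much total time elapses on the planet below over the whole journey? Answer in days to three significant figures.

Δt = 863 days

Leg 1: γ = 1/√(1 − 0.7100²) = 1/√0.4959 = 1.420; Δt_1 = 1.420 × 210 = 298.2 days.
Leg 2: 46.7 days is already measured on the planet below.
Leg 3: 223 days is already measured on the planet below.
Leg 4: 295 days is already measured on the planet below.
Total: 298.2 + 46.70 + 223.0 + 295.0 days.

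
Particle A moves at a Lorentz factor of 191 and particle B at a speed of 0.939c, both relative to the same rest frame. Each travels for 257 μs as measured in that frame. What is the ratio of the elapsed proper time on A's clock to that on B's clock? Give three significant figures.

τ_A/τ_B = 0.0152

A: γ = 191. B: γ = 1/√(1 − 0.939²) = 1/√0.1183 = 2.908.
τ_A/τ_B = γ_B/γ_A = 2.908/191.0 = 0.01522, so τ_A/τ_B = 0.01522.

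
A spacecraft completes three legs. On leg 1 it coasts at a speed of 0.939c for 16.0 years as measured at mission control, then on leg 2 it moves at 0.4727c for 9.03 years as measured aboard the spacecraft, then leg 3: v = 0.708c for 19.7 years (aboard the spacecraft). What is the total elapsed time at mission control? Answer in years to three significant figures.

Δt = 54.1 years

Leg 1: 16.0 years is already measured at mission control.
Leg 2: γ = 1/√(1 − 0.4727²) = 1/√0.7766 = 1.135; Δt_2 = 1.135 × 9.03 = 10.25 years.
Leg 3: γ = 1/√(1 − 0.708²) = 1/√0.4987 = 1.416; Δt_3 = 1.416 × 19.7 = 27.90 years.
Total: 16.00 + 10.25 + 27.90 years.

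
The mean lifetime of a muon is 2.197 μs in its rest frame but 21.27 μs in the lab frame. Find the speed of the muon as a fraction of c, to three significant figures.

β = 0.995

γ = Δt/τ₀ = 21.27/2.197 = 9.681
β = √(1 − 1/γ²) = √(1 − 0.01067) = √0.9893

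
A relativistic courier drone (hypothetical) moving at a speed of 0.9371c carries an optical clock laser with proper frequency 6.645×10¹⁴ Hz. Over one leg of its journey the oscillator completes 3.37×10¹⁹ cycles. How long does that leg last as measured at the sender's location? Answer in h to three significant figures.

γ = 1/√(1 − 0.9371²) = 1/√0.1218 = 2.865
Proper time for N cycles: τ = N/f = 3.37×10¹⁹/(6.645×10¹⁴) = 5.071×10⁴ s = 14.09 h.
Lab-frame duration Δt = γτ = 2.865 × 14.09 = 40.36 h.

Δt = 40.4 h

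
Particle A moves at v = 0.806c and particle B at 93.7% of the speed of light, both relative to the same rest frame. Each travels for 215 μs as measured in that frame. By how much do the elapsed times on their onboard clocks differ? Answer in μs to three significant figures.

|τ_A − τ_B| = 52.2 μs

A: γ = 1/√(1 − 0.806²) = 1/√0.3504 = 1.689; τ_A = 215/1.689 = 127.3 μs.
B: β = 0.937; γ = 1/√(1 − 0.937²) = 1/√0.1220 = 2.863; τ_B = 215/2.863 = 75.11 μs.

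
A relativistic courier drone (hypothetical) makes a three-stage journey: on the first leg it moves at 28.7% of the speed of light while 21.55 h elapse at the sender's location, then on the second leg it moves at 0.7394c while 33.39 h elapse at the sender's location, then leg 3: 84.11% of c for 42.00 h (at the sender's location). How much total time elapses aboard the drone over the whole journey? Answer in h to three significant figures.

τ = 65.8 h

Leg 1: β = 0.287; γ = 1/√(1 − 0.287²) = 1/√0.9176 = 1.044; τ_1 = 21.55/1.044 = 20.64 h.
Leg 2: γ = 1/√(1 − 0.7394²) = 1/√0.4533 = 1.485; τ_2 = 33.39/1.485 = 22.48 h.
Leg 3: β = 0.8411; γ = 1/√(1 − 0.8411²) = 1/√0.2926 = 1.849; τ_3 = 42.00/1.849 = 22.72 h.
Total: 20.64 + 22.48 + 22.72 h.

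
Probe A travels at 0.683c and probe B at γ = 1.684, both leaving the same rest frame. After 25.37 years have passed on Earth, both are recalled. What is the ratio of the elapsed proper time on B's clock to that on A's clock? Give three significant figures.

τ_B/τ_A = 0.813

A: γ = 1/√(1 − 0.683²) = 1/√0.5335 = 1.369. B: γ = 1.684.
τ_A/τ_B = γ_B/γ_A = 1.684/1.369 = 1.230, so τ_B/τ_A = 0.8130.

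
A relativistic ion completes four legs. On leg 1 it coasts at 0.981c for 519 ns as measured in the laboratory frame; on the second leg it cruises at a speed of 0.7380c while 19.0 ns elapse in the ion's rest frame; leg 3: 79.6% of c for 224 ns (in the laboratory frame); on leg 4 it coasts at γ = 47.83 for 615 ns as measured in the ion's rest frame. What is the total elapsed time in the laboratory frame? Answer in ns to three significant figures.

Δt = 3.02×10⁴ ns

Leg 1: 519 ns is already measured in the laboratory frame.
Leg 2: γ = 1/√(1 − 0.7380²) = 1/√0.4554 = 1.482; Δt_2 = 1.482 × 19.0 = 28.16 ns.
Leg 3: 224 ns is already measured in the laboratory frame.
Leg 4: γ = 47.83; Δt_4 = 47.83 × 615 = 2.942×10⁴ ns.
Total: 519.0 + 28.16 + 224.0 + 2.942×10⁴ ns.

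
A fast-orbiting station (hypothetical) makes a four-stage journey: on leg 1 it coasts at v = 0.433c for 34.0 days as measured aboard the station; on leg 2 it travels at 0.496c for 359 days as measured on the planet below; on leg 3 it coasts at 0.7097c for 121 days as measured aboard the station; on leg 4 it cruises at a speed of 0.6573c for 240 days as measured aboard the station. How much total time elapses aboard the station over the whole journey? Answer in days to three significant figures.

τ = 707 days

Leg 1: 34.0 days is already measured aboard the station.
Leg 2: γ = 1/√(1 − 0.496²) = 1/√0.7540 = 1.152; τ_2 = 359/1.152 = 311.7 days.
Leg 3: 121 days is already measured aboard the station.
Leg 4: 240 days is already measured aboard the station.
Total: 34.00 + 311.7 + 121.0 + 240.0 days.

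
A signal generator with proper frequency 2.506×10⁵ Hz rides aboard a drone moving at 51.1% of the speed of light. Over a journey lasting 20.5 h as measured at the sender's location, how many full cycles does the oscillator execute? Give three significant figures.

β = 0.511; γ = 1/√(1 − 0.511²) = 1/√0.7389 = 1.163
The oscillator's own cycle count is N = f × τ where τ is the proper time aboard the drone. τ = Δt/γ = 20.5/1.163 = 17.62 h = 6.344×10⁴ s.
N = 2.506×10⁵ × 6.344×10⁴ = 1.590×10¹⁰.

N = 1.59×10¹⁰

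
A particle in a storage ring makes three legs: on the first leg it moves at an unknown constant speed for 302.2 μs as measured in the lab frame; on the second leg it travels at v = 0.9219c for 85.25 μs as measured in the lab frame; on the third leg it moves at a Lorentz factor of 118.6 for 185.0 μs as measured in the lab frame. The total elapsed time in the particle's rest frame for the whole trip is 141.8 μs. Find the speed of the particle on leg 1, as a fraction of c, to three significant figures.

Leg 1: speed unknown; τ_1 = 302.2/γ_1.
Leg 2: γ = 1/√(1 − 0.9219²) = 1/√0.1501 = 2.581; τ_2 = 85.25/2.581 = 33.03 μs.
Leg 3: γ = 118.6; τ_3 = 185.0/118.6 = 1.560 μs.
Total proper time: τ_1 + 33.03 + 1.560 = 141.8, so τ_1 = 141.8 − 34.59 = 107.2 μs.
γ_1 = 302.2/107.2 = 2.819; β = √(1 − 1/γ²) = √0.8741.

β = 0.935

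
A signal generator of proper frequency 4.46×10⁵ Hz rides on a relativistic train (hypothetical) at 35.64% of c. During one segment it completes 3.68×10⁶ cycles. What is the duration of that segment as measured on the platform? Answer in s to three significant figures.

Δt = 8.83 s

β = 0.3564; γ = 1/√(1 − 0.3564²) = 1/√0.8730 = 1.070
Proper time for N cycles: τ = N/f = 3.68×10⁶/(4.46×10⁵) = 8.251×10⁰ s = 8.251 s.
Lab-frame duration Δt = γτ = 1.070 × 8.251 = 8.831 s.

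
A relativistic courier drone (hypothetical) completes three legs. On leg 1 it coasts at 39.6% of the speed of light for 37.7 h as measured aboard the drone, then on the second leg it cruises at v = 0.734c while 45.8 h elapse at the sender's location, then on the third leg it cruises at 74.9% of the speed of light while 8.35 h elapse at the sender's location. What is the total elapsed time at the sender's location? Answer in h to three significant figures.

Leg 1: β = 0.396; γ = 1/√(1 − 0.396²) = 1/√0.8432 = 1.089; Δt_1 = 1.089 × 37.7 = 41.06 h.
Leg 2: 45.8 h is already measured at the sender's location.
Leg 3: 8.35 h is already measured at the sender's location.
Total: 41.06 + 45.80 + 8.350 h.

Δt = 95.2 h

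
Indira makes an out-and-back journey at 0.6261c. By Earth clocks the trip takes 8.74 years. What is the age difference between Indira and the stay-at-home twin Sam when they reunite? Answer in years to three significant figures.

γ = 1/√(1 − 0.6261²) = 1/√0.6080 = 1.282
Indira's elapsed proper time: τ = 8.74/1.282 = 6.815 years.
Age gap = Δt − τ = 8.74 − 6.815 years.

Δt − τ = 1.93 years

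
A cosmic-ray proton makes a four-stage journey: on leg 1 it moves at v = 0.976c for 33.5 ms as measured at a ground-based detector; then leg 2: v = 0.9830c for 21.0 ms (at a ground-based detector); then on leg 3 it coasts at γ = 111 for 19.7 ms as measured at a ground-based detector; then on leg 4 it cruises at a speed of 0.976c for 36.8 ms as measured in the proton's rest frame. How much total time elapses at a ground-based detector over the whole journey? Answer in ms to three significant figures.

Leg 1: 33.5 ms is already measured at a ground-based detector.
Leg 2: 21.0 ms is already measured at a ground-based detector.
Leg 3: 19.7 ms is already measured at a ground-based detector.
Leg 4: γ = 1/√(1 − 0.976²) = 1/√0.04742 = 4.592; Δt_4 = 4.592 × 36.8 = 169.0 ms.
Total: 33.50 + 21.00 + 19.70 + 169.0 ms.

Δt = 243 ms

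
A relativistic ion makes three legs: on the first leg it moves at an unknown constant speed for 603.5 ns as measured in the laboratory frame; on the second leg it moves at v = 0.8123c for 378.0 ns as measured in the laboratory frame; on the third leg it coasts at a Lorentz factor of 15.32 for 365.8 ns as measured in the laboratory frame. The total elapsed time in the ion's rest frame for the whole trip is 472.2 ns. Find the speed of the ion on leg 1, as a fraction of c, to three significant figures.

Leg 1: speed unknown; τ_1 = 603.5/γ_1.
Leg 2: γ = 1/√(1 − 0.8123²) = 1/√0.3402 = 1.715; τ_2 = 378.0/1.715 = 220.5 ns.
Leg 3: γ = 15.32; τ_3 = 365.8/15.32 = 23.88 ns.
Total proper time: τ_1 + 220.5 + 23.88 = 472.2, so τ_1 = 472.2 − 244.3 = 227.9 ns.
γ_1 = 603.5/227.9 = 2.649; β = √(1 − 1/γ²) = √0.8574.

β = 0.926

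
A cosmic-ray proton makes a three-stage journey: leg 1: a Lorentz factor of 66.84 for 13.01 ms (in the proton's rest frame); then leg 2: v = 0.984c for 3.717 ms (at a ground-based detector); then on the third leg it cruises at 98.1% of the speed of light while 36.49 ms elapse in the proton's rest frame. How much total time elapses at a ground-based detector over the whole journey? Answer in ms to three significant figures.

Δt = 1060 ms

Leg 1: γ = 66.84; Δt_1 = 66.84 × 13.01 = 869.6 ms.
Leg 2: 3.717 ms is already measured at a ground-based detector.
Leg 3: β = 0.981; γ = 1/√(1 − 0.981²) = 1/√0.03764 = 5.154; Δt_3 = 5.154 × 36.49 = 188.1 ms.
Total: 869.6 + 3.717 + 188.1 ms.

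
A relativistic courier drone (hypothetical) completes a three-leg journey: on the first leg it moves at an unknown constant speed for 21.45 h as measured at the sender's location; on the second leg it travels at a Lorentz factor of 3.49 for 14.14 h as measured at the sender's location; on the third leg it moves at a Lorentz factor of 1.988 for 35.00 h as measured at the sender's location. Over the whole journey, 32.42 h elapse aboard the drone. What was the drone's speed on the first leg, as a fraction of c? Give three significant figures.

Leg 1: speed unknown; τ_1 = 21.45/γ_1.
Leg 2: γ = 3.49; τ_2 = 14.14/3.490 = 4.052 h.
Leg 3: γ = 1.988; τ_3 = 35.00/1.988 = 17.61 h.
Total proper time: τ_1 + 4.052 + 17.61 = 32.42, so τ_1 = 32.42 − 21.66 = 10.76 h.
γ_1 = 21.45/10.76 = 1.993; β = √(1 − 1/γ²) = √0.7482.

β = 0.865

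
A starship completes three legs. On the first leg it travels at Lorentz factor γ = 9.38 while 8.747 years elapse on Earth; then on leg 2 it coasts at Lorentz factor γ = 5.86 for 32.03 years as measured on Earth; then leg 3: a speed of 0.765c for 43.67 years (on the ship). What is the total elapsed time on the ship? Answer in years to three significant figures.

Leg 1: γ = 9.38; τ_1 = 8.747/9.380 = 0.9325 years.
Leg 2: γ = 5.86; τ_2 = 32.03/5.860 = 5.466 years.
Leg 3: 43.67 years is already measured on the ship.
Total: 0.9325 + 5.466 + 43.67 years.

τ = 50.1 years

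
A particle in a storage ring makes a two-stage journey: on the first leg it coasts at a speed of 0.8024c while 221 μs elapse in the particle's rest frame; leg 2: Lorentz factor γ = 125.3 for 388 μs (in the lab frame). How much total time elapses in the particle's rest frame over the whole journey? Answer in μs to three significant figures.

τ = 224 μs

Leg 1: 221 μs is already measured in the particle's rest frame.
Leg 2: γ = 125.3; τ_2 = 388/125.3 = 3.097 μs.
Total: 221.0 + 3.097 μs.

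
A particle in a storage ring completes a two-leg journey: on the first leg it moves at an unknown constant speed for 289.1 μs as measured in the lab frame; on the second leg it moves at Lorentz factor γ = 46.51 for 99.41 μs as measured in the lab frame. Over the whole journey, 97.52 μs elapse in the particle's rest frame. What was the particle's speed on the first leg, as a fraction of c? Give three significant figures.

Leg 1: speed unknown; τ_1 = 289.1/γ_1.
Leg 2: γ = 46.51; τ_2 = 99.41/46.51 = 2.137 μs.
Total proper time: τ_1 + 2.137 = 97.52, so τ_1 = 97.52 − 2.137 = 95.38 μs.
γ_1 = 289.1/95.38 = 3.031; β = √(1 − 1/γ²) = √0.8911.

β = 0.944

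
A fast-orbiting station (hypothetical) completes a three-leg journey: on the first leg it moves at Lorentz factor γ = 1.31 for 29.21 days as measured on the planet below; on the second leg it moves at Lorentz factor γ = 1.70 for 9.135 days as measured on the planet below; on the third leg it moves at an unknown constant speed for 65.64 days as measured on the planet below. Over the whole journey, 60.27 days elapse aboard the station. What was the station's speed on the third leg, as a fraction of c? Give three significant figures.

Leg 1: γ = 1.31; τ_1 = 29.21/1.310 = 22.30 days.
Leg 2: γ = 1.70; τ_2 = 9.135/1.700 = 5.374 days.
Leg 3: speed unknown; τ_3 = 65.64/γ_3.
Total proper time: 22.30 + 5.374 + τ_3 = 60.27, so τ_3 = 60.27 − 27.67 = 32.60 days.
γ_3 = 65.64/32.60 = 2.014; β = √(1 − 1/γ²) = √0.7534.

β = 0.868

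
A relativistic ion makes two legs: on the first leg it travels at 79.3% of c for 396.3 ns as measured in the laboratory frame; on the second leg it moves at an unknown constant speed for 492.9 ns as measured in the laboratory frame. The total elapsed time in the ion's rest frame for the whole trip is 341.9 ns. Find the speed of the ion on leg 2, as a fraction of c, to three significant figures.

β = 0.979

Leg 1: β = 0.793; γ = 1/√(1 − 0.793²) = 1/√0.3712 = 1.641; τ_1 = 396.3/1.641 = 241.4 ns.
Leg 2: speed unknown; τ_2 = 492.9/γ_2.
Total proper time: 241.4 + τ_2 = 341.9, so τ_2 = 341.9 − 241.4 = 100.5 ns.
γ_2 = 492.9/100.5 = 4.906; β = √(1 − 1/γ²) = √0.9585.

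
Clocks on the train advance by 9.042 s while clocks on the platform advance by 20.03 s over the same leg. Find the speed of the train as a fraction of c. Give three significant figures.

The proper time is measured on the train (both events occur at the train's location); Δt is measured on the platform. γ = Δt/τ = 20.03/9.042 = 2.215.
β = √(1 − 1/γ²) = √(1 − 0.2038) = √0.7962

β = 0.892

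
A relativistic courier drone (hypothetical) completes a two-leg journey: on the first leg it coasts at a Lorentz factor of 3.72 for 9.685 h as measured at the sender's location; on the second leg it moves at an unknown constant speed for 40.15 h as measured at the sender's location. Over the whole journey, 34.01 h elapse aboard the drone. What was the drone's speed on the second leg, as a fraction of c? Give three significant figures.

Leg 1: γ = 3.72; τ_1 = 9.685/3.720 = 2.603 h.
Leg 2: speed unknown; τ_2 = 40.15/γ_2.
Total proper time: 2.603 + τ_2 = 34.01, so τ_2 = 34.01 − 2.603 = 31.41 h.
γ_2 = 40.15/31.41 = 1.278; β = √(1 − 1/γ²) = √0.3881.

β = 0.623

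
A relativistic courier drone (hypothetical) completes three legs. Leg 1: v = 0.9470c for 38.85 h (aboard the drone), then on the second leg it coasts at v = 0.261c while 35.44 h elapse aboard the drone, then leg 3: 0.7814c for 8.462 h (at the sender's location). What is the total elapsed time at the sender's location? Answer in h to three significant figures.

Δt = 166 h

Leg 1: γ = 1/√(1 − 0.9470²) = 1/√0.1032 = 3.113; Δt_1 = 3.113 × 38.85 = 120.9 h.
Leg 2: γ = 1/√(1 − 0.261²) = 1/√0.9319 = 1.036; Δt_2 = 1.036 × 35.44 = 36.71 h.
Leg 3: 8.462 h is already measured at the sender's location.
Total: 120.9 + 36.71 + 8.462 h.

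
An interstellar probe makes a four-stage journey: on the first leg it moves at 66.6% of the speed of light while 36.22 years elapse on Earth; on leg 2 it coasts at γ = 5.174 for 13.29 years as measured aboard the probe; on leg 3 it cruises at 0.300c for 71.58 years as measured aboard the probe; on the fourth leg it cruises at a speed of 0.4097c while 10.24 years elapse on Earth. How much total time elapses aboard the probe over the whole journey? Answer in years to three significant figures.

Leg 1: β = 0.666; γ = 1/√(1 − 0.666²) = 1/√0.5564 = 1.341; τ_1 = 36.22/1.341 = 27.02 years.
Leg 2: 13.29 years is already measured aboard the probe.
Leg 3: 71.58 years is already measured aboard the probe.
Leg 4: γ = 1/√(1 − 0.4097²) = 1/√0.8321 = 1.096; τ_4 = 10.24/1.096 = 9.341 years.
Total: 27.02 + 13.29 + 71.58 + 9.341 years.

τ = 121 years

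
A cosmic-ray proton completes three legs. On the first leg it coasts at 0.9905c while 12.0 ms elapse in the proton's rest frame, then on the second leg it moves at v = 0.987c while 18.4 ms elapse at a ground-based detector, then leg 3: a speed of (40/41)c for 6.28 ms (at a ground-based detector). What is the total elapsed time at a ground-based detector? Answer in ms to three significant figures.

Δt = 112 ms

Leg 1: γ = 1/√(1 − 0.9905²) = 1/√0.01891 = 7.272; Δt_1 = 7.272 × 12.0 = 87.26 ms.
Leg 2: 18.4 ms is already measured at a ground-based detector.
Leg 3: 6.28 ms is already measured at a ground-based detector.
Total: 87.26 + 18.40 + 6.280 ms.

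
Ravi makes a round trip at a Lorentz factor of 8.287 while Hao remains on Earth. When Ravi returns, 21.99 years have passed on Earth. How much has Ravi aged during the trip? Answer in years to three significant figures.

τ = 2.65 years

γ = 8.287
Ravi's clock measures proper time along the trip: τ = Δt/γ = 21.99/8.287 years.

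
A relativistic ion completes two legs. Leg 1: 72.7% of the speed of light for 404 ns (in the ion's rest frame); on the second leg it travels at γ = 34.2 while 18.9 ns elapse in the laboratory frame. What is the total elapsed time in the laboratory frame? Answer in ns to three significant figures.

Leg 1: β = 0.727; γ = 1/√(1 − 0.727²) = 1/√0.4715 = 1.456; Δt_1 = 1.456 × 404 = 588.4 ns.
Leg 2: 18.9 ns is already measured in the laboratory frame.
Total: 588.4 + 18.90 ns.

Δt = 607 ns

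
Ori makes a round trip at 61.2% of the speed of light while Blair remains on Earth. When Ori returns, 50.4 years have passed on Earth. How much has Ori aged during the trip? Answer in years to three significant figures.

β = 0.612; γ = 1/√(1 − 0.612²) = 1/√0.6255 = 1.264
Ori's clock measures proper time along the trip: τ = Δt/γ = 50.4/1.264 years.

τ = 39.9 years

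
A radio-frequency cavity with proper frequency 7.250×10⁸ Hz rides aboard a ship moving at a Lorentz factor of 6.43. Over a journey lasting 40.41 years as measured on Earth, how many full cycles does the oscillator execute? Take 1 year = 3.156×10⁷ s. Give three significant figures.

γ = 6.43
The oscillator's own cycle count is N = f × τ where τ is the proper time on the ship. τ = Δt/γ = 40.41/6.430 = 6.285 years = 1.983×10⁸ s.
N = 7.250×10⁸ × 1.983×10⁸ = 1.438×10¹⁷.

N = 1.44×10¹⁷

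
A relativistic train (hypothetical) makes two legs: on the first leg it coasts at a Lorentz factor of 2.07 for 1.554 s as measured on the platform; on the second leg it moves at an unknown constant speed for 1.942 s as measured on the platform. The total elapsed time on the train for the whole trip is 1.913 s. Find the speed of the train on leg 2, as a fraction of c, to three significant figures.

β = 0.801

Leg 1: γ = 2.07; τ_1 = 1.554/2.070 = 0.7507 s.
Leg 2: speed unknown; τ_2 = 1.942/γ_2.
Total proper time: 0.7507 + τ_2 = 1.913, so τ_2 = 1.913 − 0.7507 = 1.162 s.
γ_2 = 1.942/1.162 = 1.671; β = √(1 − 1/γ²) = √0.6418.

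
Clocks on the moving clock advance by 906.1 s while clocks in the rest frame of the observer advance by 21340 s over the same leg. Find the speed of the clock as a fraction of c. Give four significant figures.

β = 0.9991

The proper time is measured on the moving clock (both events occur at the clock's location); Δt is measured in the rest frame of the observer. γ = Δt/τ = 21340/906.1 = 23.55.
β = √(1 − 1/γ²) = √(1 − 0.001803) = √0.9982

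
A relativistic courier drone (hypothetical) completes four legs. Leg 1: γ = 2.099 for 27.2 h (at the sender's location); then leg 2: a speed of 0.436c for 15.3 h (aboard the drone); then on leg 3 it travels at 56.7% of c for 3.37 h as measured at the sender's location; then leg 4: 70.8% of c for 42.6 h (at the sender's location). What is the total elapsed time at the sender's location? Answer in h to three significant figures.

Δt = 90.2 h

Leg 1: 27.2 h is already measured at the sender's location.
Leg 2: γ = 1/√(1 − 0.436²) = 1/√0.8099 = 1.111; Δt_2 = 1.111 × 15.3 = 17.00 h.
Leg 3: 3.37 h is already measured at the sender's location.
Leg 4: 42.6 h is already measured at the sender's location.
Total: 27.20 + 17.00 + 3.370 + 42.60 h.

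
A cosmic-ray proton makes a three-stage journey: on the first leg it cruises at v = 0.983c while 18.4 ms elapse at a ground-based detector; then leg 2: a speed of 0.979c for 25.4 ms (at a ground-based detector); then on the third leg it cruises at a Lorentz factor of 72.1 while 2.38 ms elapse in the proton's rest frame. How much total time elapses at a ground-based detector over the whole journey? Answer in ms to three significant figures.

Δt = 215 ms

Leg 1: 18.4 ms is already measured at a ground-based detector.
Leg 2: 25.4 ms is already measured at a ground-based detector.
Leg 3: γ = 72.1; Δt_3 = 72.10 × 2.38 = 171.6 ms.
Total: 18.40 + 25.40 + 171.6 ms.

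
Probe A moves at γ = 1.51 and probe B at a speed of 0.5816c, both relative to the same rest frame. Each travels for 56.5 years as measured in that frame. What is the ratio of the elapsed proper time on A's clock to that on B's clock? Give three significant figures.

A: γ = 1.51. B: γ = 1/√(1 − 0.5816²) = 1/√0.6617 = 1.229.
τ_A/τ_B = γ_B/γ_A = 1.229/1.510 = 0.8141, so τ_A/τ_B = 0.8141.

τ_A/τ_B = 0.814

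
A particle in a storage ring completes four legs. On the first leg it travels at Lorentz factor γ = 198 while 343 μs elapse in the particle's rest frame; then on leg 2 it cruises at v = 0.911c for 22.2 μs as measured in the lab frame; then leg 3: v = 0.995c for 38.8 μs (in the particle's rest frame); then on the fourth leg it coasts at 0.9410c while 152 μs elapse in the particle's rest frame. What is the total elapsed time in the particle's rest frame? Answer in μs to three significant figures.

Leg 1: 343 μs is already measured in the particle's rest frame.
Leg 2: γ = 1/√(1 − 0.911²) = 1/√0.1701 = 2.425; τ_2 = 22.2/2.425 = 9.155 μs.
Leg 3: 38.8 μs is already measured in the particle's rest frame.
Leg 4: 152 μs is already measured in the particle's rest frame.
Total: 343.0 + 9.155 + 38.80 + 152.0 μs.

τ = 543 μs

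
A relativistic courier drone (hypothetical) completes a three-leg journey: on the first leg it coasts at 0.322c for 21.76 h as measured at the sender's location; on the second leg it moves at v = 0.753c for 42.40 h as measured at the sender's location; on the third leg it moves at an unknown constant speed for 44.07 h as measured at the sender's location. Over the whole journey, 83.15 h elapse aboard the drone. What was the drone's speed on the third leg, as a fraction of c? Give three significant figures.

β = 0.618

Leg 1: γ = 1/√(1 − 0.322²) = 1/√0.8963 = 1.056; τ_1 = 21.76/1.056 = 20.60 h.
Leg 2: γ = 1/√(1 − 0.753²) = 1/√0.4330 = 1.520; τ_2 = 42.40/1.520 = 27.90 h.
Leg 3: speed unknown; τ_3 = 44.07/γ_3.
Total proper time: 20.60 + 27.90 + τ_3 = 83.15, so τ_3 = 83.15 − 48.50 = 34.65 h.
γ_3 = 44.07/34.65 = 1.272; β = √(1 − 1/γ²) = √0.3819.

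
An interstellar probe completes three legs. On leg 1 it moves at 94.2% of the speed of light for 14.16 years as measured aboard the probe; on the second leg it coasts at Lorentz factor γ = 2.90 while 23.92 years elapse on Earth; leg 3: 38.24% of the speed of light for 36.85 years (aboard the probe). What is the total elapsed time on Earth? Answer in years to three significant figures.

Leg 1: β = 0.942; γ = 1/√(1 − 0.942²) = 1/√0.1126 = 2.980; Δt_1 = 2.980 × 14.16 = 42.19 years.
Leg 2: 23.92 years is already measured on Earth.
Leg 3: β = 0.3824; γ = 1/√(1 − 0.3824²) = 1/√0.8538 = 1.082; Δt_3 = 1.082 × 36.85 = 39.88 years.
Total: 42.19 + 23.92 + 39.88 years.

Δt = 106 years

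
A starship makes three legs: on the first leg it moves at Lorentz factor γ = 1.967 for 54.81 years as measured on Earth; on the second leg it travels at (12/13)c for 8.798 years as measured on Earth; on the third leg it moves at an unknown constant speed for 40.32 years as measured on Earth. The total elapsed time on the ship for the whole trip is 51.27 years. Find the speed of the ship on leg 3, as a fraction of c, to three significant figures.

Leg 1: γ = 1.967; τ_1 = 54.81/1.967 = 27.86 years.
Leg 2: γ = 1/√(1 − (12/13)²) = 13/5 = 2.600; τ_2 = 8.798/2.600 = 3.384 years.
Leg 3: speed unknown; τ_3 = 40.32/γ_3.
Total proper time: 27.86 + 3.384 + τ_3 = 51.27, so τ_3 = 51.27 − 31.25 = 20.02 years.
γ_3 = 40.32/20.02 = 2.014; β = √(1 − 1/γ²) = √0.7534.

β = 0.868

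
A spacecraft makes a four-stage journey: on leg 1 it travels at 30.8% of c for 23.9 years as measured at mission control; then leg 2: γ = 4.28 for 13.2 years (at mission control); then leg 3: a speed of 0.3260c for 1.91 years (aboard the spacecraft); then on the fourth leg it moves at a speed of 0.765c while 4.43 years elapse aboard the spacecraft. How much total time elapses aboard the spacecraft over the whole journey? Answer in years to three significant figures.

τ = 32.2 years

Leg 1: β = 0.308; γ = 1/√(1 − 0.308²) = 1/√0.9051 = 1.051; τ_1 = 23.9/1.051 = 22.74 years.
Leg 2: γ = 4.28; τ_2 = 13.2/4.280 = 3.084 years.
Leg 3: 1.91 years is already measured aboard the spacecraft.
Leg 4: 4.43 years is already measured aboard the spacecraft.
Total: 22.74 + 3.084 + 1.910 + 4.430 years.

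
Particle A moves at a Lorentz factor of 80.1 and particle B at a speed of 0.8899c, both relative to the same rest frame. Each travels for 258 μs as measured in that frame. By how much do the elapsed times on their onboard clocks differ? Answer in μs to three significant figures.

|τ_A − τ_B| = 114 μs

A: γ = 80.1; τ_A = 258/80.10 = 3.221 μs.
B: γ = 1/√(1 − 0.8899²) = 1/√0.2081 = 2.192; τ_B = 258/2.192 = 117.7 μs.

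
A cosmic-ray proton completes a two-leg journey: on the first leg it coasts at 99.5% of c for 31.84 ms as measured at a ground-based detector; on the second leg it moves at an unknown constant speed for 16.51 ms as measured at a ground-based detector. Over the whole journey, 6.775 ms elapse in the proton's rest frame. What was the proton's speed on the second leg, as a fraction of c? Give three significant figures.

β = 0.976

Leg 1: β = 0.995; γ = 1/√(1 − 0.995²) = 1/√0.009975 = 10.01; τ_1 = 31.84/10.01 = 3.180 ms.
Leg 2: speed unknown; τ_2 = 16.51/γ_2.
Total proper time: 3.180 + τ_2 = 6.775, so τ_2 = 6.775 − 3.180 = 3.595 ms.
γ_2 = 16.51/3.595 = 4.593; β = √(1 − 1/γ²) = √0.9526.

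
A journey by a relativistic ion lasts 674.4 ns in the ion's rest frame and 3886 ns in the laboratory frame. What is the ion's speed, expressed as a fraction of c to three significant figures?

β = 0.985

The proper time is measured in the ion's rest frame (both events occur at the ion's location); Δt is measured in the laboratory frame. γ = Δt/τ = 3886/674.4 = 5.762.
β = √(1 − 1/γ²) = √(1 − 0.03012) = √0.9699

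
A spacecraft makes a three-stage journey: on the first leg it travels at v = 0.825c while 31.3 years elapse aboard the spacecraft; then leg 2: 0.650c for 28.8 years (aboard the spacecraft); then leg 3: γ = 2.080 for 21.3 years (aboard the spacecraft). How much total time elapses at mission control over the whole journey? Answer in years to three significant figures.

Δt = 138 years

Leg 1: γ = 1/√(1 − 0.825²) = 1/√0.3194 = 1.769; Δt_1 = 1.769 × 31.3 = 55.39 years.
Leg 2: γ = 1/√(1 − 0.650²) = 1/√0.5775 = 1.316; Δt_2 = 1.316 × 28.8 = 37.90 years.
Leg 3: γ = 2.080; Δt_3 = 2.080 × 21.3 = 44.30 years.
Total: 55.39 + 37.90 + 44.30 years.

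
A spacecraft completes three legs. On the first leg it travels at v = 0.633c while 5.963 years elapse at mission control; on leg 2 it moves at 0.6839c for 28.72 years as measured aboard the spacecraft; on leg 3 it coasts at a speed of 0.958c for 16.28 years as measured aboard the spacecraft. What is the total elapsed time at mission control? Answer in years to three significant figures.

Leg 1: 5.963 years is already measured at mission control.
Leg 2: γ = 1/√(1 − 0.6839²) = 1/√0.5323 = 1.371; Δt_2 = 1.371 × 28.72 = 39.37 years.
Leg 3: γ = 1/√(1 − 0.958²) = 1/√0.08224 = 3.487; Δt_3 = 3.487 × 16.28 = 56.77 years.
Total: 5.963 + 39.37 + 56.77 years.

Δt = 102 years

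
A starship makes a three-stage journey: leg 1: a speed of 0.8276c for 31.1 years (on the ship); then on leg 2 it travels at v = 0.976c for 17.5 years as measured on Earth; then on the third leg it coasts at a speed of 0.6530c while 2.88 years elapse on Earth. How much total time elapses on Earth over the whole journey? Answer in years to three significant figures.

Leg 1: γ = 1/√(1 − 0.8276²) = 1/√0.3151 = 1.782; Δt_1 = 1.782 × 31.1 = 55.41 years.
Leg 2: 17.5 years is already measured on Earth.
Leg 3: 2.88 years is already measured on Earth.
Total: 55.41 + 17.50 + 2.880 years.

Δt = 75.8 years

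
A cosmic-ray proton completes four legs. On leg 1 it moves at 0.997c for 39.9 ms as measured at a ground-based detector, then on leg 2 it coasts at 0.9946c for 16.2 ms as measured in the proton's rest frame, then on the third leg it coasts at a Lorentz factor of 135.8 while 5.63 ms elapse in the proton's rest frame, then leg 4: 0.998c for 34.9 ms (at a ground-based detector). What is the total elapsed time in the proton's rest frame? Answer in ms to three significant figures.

Leg 1: γ = 1/√(1 − 0.997²) = 1/√0.005991 = 12.92; τ_1 = 39.9/12.92 = 3.088 ms.
Leg 2: 16.2 ms is already measured in the proton's rest frame.
Leg 3: 5.63 ms is already measured in the proton's rest frame.
Leg 4: γ = 1/√(1 − 0.998²) = 1/√0.003996 = 15.82; τ_4 = 34.9/15.82 = 2.206 ms.
Total: 3.088 + 16.20 + 5.630 + 2.206 ms.

τ = 27.1 ms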